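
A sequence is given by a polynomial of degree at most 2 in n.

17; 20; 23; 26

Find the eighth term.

38

First differences: 3, 3, 3
Constant first difference = 3, so extend:
26 + 3 = 29
29 + 3 = 32
32 + 3 = 35
35 + 3 = 38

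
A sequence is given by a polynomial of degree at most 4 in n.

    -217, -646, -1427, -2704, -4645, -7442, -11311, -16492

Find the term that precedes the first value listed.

-20

D1: -429, -781, -1277, -1941, -2797, -3869, -5181
D2: -352, -496, -664, -856, -1072, -1312
D3: -144, -168, -192, -216, -240
D4: -24, -24, -24, -24
The fourth differences are constant at -24.
Work back: -144 + 24 = -120;  -352 + 120 = -232;  -429 + 232 = -197;  -217 + 197 = -20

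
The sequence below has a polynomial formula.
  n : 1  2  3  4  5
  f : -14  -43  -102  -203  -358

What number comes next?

-579

D1: -29 , -59 , -101 , -155
D2: -30 , -42 , -54
D3: -12 , -12
Third differences constant at -12.
-54 − 12 = -66;  -155 − 66 = -221;  -358 − 221 = -579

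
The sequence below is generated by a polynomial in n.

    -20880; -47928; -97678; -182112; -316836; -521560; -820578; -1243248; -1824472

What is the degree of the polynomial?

5

-27048, -49750, -84434, -134724, -204724, -299018, -422670, -581224
-22702, -34684, -50290, -70000, -94294, -123652, -158554
-11982, -15606, -19710, -24294, -29358, -34902
-3624, -4104, -4584, -5064, -5544
-480, -480, -480, -480
The fifth differences are constant, so the polynomial has degree 5.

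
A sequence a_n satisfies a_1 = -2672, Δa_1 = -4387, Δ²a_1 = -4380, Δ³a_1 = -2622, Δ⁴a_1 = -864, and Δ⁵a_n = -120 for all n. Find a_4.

-31595

Build the table forward from the leading diagonal:
Fifth differences: -120  -120  -120  -120
Fourth differences: -864  -984  -1104  -1224
Third differences: -2622  -3486  -4470  -5574
Second differences: -4380  -7002  -10488  -14958
First differences: -4387  -8767  -15769  -26257
a: -2672  -7059  -15826  -31595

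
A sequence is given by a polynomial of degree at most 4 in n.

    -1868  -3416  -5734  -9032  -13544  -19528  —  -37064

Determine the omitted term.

Using the first 6 terms:
D1: -1548  -2318  -3298  -4512  -5984
D2: -770  -980  -1214  -1472
D3: -210  -234  -258
D4: -24  -24
Constant fourth difference = -24.
Extend forward: -258 − 24 = -282;  -1472 − 282 = -1754;  -5984 − 1754 = -7738;  -19528 − 7738 = -27266

-27266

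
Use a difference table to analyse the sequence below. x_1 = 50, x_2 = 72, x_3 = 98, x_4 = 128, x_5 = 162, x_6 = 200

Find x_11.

450

First differences: 22, 26, 30, 34, 38
Second differences: 4, 4, 4, 4
The second differences are constant (4).
38 + 4 = 42;  200 + 42 = 242
42 + 4 = 46;  242 + 46 = 288
46 + 4 = 50;  288 + 50 = 338
50 + 4 = 54;  338 + 54 = 392
54 + 4 = 58;  392 + 58 = 450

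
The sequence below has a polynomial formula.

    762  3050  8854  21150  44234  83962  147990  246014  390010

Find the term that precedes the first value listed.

D1: 2288  5804  12296  23084  39728  64028  98024  143996
D2: 3516  6492  10788  16644  24300  33996  45972
D3: 2976  4296  5856  7656  9696  11976
D4: 1320  1560  1800  2040  2280
D5: 240  240  240  240
The fifth differences are constant at 240.
Work back: 1320 − 240 = 1080;  2976 − 1080 = 1896;  3516 − 1896 = 1620;  2288 − 1620 = 668;  762 − 668 = 94

94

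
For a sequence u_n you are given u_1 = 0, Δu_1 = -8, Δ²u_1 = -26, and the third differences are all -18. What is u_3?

-42

Build the table forward from the leading diagonal:
D3: -18, -18, -18
D2: -26, -44, -62
D1: -8, -34, -78
u: 0, -8, -42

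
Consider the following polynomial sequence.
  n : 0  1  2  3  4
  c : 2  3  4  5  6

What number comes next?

First differences: 1  1  1  1
Constant first difference = 1, so extend:
6 + 1 = 7

7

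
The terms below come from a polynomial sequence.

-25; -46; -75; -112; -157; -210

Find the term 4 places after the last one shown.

-502

Δ: -21  -29  -37  -45  -53
Δ²: -8  -8  -8  -8
The second differences are constant (-8).
-53 − 8 = -61;  -210 − 61 = -271
-61 − 8 = -69;  -271 − 69 = -340
-69 − 8 = -77;  -340 − 77 = -417
-77 − 8 = -85;  -417 − 85 = -502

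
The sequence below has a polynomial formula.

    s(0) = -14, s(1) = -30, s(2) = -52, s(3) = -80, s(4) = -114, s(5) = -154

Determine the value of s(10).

Δ: -16  -22  -28  -34  -40
Δ²: -6  -6  -6  -6
Second differences constant at -6.
-40 − 6 = -46;  -154 − 46 = -200
-46 − 6 = -52;  -200 − 52 = -252
-52 − 6 = -58;  -252 − 58 = -310
-58 − 6 = -64;  -310 − 64 = -374
-64 − 6 = -70;  -374 − 70 = -444

-444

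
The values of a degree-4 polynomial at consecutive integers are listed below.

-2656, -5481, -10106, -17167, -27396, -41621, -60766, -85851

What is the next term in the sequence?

D1: -2825, -4625, -7061, -10229, -14225, -19145, -25085
D2: -1800, -2436, -3168, -3996, -4920, -5940
D3: -636, -732, -828, -924, -1020
D4: -96, -96, -96, -96
The fourth differences are constant (-96).
-1020 − 96 = -1116;  -5940 − 1116 = -7056;  -25085 − 7056 = -32141;  -85851 − 32141 = -117992

-117992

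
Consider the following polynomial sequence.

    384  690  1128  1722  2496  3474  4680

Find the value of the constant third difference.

First differences: 306, 438, 594, 774, 978, 1206
Second differences: 132, 156, 180, 204, 228
Third differences: 24, 24, 24, 24

24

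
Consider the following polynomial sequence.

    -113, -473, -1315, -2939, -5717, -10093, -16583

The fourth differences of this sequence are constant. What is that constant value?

-72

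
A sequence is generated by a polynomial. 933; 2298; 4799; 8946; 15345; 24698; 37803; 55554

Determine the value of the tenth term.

109050

Δ: 1365, 2501, 4147, 6399, 9353, 13105, 17751
Δ²: 1136, 1646, 2252, 2954, 3752, 4646
Δ³: 510, 606, 702, 798, 894
Δ⁴: 96, 96, 96, 96
The fourth differences are constant (96).
894 + 96 = 990;  4646 + 990 = 5636;  17751 + 5636 = 23387;  55554 + 23387 = 78941
990 + 96 = 1086;  5636 + 1086 = 6722;  23387 + 6722 = 30109;  78941 + 30109 = 109050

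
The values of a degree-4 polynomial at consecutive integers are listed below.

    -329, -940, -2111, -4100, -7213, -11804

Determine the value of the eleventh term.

-72679

Δ: -611 , -1171 , -1989 , -3113 , -4591
Δ²: -560 , -818 , -1124 , -1478
Δ³: -258 , -306 , -354
Δ⁴: -48 , -48
Fourth differences constant at -48.
-354 − 48 = -402;  -1478 − 402 = -1880;  -4591 − 1880 = -6471;  -11804 − 6471 = -18275
-402 − 48 = -450;  -1880 − 450 = -2330;  -6471 − 2330 = -8801;  -18275 − 8801 = -27076
-450 − 48 = -498;  -2330 − 498 = -2828;  -8801 − 2828 = -11629;  -27076 − 11629 = -38705
-498 − 48 = -546;  -2828 − 546 = -3374;  -11629 − 3374 = -15003;  -38705 − 15003 = -53708
-546 − 48 = -594;  -3374 − 594 = -3968;  -15003 − 3968 = -18971;  -53708 − 18971 = -72679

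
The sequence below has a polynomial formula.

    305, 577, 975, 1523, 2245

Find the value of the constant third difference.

24

Δ: 272, 398, 548, 722
Δ²: 126, 150, 174
Δ³: 24, 24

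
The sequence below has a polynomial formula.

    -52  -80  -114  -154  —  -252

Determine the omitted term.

-200

Using the first 4 terms:
Δ: -28  -34  -40
Δ²: -6  -6
Constant second difference = -6.
Extend forward: -40 − 6 = -46;  -154 − 46 = -200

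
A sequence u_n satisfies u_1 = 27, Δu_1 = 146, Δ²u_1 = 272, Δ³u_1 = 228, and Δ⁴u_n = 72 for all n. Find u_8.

17261

Build the table forward from the leading diagonal:
D4: 72, 72, 72, 72, 72, 72, 72, 72
D3: 228, 300, 372, 444, 516, 588, 660, 732
D2: 272, 500, 800, 1172, 1616, 2132, 2720, 3380
D1: 146, 418, 918, 1718, 2890, 4506, 6638, 9358
u: 27, 173, 591, 1509, 3227, 6117, 10623, 17261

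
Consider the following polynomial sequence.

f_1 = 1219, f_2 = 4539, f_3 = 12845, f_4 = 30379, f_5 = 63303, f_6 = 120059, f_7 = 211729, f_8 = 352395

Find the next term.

559499

D1: 3320  8306  17534  32924  56756  91670  140666
D2: 4986  9228  15390  23832  34914  48996
D3: 4242  6162  8442  11082  14082
D4: 1920  2280  2640  3000
D5: 360  360  360
The fifth differences are constant (360).
3000 + 360 = 3360;  14082 + 3360 = 17442;  48996 + 17442 = 66438;  140666 + 66438 = 207104;  352395 + 207104 = 559499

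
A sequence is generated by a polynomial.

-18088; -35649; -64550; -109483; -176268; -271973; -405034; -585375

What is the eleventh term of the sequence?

Δ: -17561 , -28901 , -44933 , -66785 , -95705 , -133061 , -180341
Δ²: -11340 , -16032 , -21852 , -28920 , -37356 , -47280
Δ³: -4692 , -5820 , -7068 , -8436 , -9924
Δ⁴: -1128 , -1248 , -1368 , -1488
Δ⁵: -120 , -120 , -120
Fifth differences constant at -120.
-1488 − 120 = -1608;  -9924 − 1608 = -11532;  -47280 − 11532 = -58812;  -180341 − 58812 = -239153;  -585375 − 239153 = -824528
-1608 − 120 = -1728;  -11532 − 1728 = -13260;  -58812 − 13260 = -72072;  -239153 − 72072 = -311225;  -824528 − 311225 = -1135753
-1728 − 120 = -1848;  -13260 − 1848 = -15108;  -72072 − 15108 = -87180;  -311225 − 87180 = -398405;  -1135753 − 398405 = -1534158

-1534158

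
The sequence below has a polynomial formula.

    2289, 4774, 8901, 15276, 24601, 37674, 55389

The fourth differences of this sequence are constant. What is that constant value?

First differences: 2485, 4127, 6375, 9325, 13073, 17715
Second differences: 1642, 2248, 2950, 3748, 4642
Third differences: 606, 702, 798, 894
Fourth differences: 96, 96, 96

96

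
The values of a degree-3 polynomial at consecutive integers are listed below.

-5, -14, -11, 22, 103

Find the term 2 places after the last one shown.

481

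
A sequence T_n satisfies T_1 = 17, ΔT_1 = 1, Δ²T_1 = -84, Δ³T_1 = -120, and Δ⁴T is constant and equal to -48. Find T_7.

-4357

Build the table forward from the leading diagonal:
Fourth differences: -48  -48  -48  -48  -48  -48  -48
Third differences: -120  -168  -216  -264  -312  -360  -408
Second differences: -84  -204  -372  -588  -852  -1164  -1524
First differences: 1  -83  -287  -659  -1247  -2099  -3263
T: 17  18  -65  -352  -1011  -2258  -4357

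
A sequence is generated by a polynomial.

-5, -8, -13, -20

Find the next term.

First differences: -3, -5, -7
Second differences: -2, -2
Constant second difference = -2, so extend:
-7 − 2 = -9;  -20 − 9 = -29

-29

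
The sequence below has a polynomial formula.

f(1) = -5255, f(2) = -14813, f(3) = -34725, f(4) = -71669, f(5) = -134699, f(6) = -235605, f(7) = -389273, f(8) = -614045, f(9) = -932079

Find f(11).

-1957805

Δ: -9558, -19912, -36944, -63030, -100906, -153668, -224772, -318034
Δ²: -10354, -17032, -26086, -37876, -52762, -71104, -93262
Δ³: -6678, -9054, -11790, -14886, -18342, -22158
Δ⁴: -2376, -2736, -3096, -3456, -3816
Δ⁵: -360, -360, -360, -360
Constant fifth difference = -360, so extend:
-3816 − 360 = -4176;  -22158 − 4176 = -26334;  -93262 − 26334 = -119596;  -318034 − 119596 = -437630;  -932079 − 437630 = -1369709
-4176 − 360 = -4536;  -26334 − 4536 = -30870;  -119596 − 30870 = -150466;  -437630 − 150466 = -588096;  -1369709 − 588096 = -1957805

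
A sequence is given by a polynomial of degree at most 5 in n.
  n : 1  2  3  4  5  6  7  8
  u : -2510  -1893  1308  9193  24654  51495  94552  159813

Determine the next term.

254538

Δ: 617, 3201, 7885, 15461, 26841, 43057, 65261
Δ²: 2584, 4684, 7576, 11380, 16216, 22204
Δ³: 2100, 2892, 3804, 4836, 5988
Δ⁴: 792, 912, 1032, 1152
Δ⁵: 120, 120, 120
Fifth differences constant at 120.
1152 + 120 = 1272;  5988 + 1272 = 7260;  22204 + 7260 = 29464;  65261 + 29464 = 94725;  159813 + 94725 = 254538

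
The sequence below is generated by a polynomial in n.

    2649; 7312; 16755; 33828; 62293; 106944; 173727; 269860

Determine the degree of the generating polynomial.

5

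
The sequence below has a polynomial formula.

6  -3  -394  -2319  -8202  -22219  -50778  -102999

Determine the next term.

D1: -9  -391  -1925  -5883  -14017  -28559  -52221
D2: -382  -1534  -3958  -8134  -14542  -23662
D3: -1152  -2424  -4176  -6408  -9120
D4: -1272  -1752  -2232  -2712
D5: -480  -480  -480
Constant fifth difference = -480, so extend:
-2712 − 480 = -3192;  -9120 − 3192 = -12312;  -23662 − 12312 = -35974;  -52221 − 35974 = -88195;  -102999 − 88195 = -191194

-191194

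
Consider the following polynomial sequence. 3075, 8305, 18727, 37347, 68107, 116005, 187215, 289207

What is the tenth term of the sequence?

D1: 5230  10422  18620  30760  47898  71210  101992
D2: 5192  8198  12140  17138  23312  30782
D3: 3006  3942  4998  6174  7470
D4: 936  1056  1176  1296
D5: 120  120  120
The fifth differences are constant (120).
1296 + 120 = 1416;  7470 + 1416 = 8886;  30782 + 8886 = 39668;  101992 + 39668 = 141660;  289207 + 141660 = 430867
1416 + 120 = 1536;  8886 + 1536 = 10422;  39668 + 10422 = 50090;  141660 + 50090 = 191750;  430867 + 191750 = 622617

622617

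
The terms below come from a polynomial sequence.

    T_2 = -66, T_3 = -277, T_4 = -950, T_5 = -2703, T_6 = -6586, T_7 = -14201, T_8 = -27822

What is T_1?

Δ: -211, -673, -1753, -3883, -7615, -13621
Δ²: -462, -1080, -2130, -3732, -6006
Δ³: -618, -1050, -1602, -2274
Δ⁴: -432, -552, -672
Δ⁵: -120, -120
The fifth differences are constant at -120.
Work back: -432 + 120 = -312;  -618 + 312 = -306;  -462 + 306 = -156;  -211 + 156 = -55;  -66 + 55 = -11

-11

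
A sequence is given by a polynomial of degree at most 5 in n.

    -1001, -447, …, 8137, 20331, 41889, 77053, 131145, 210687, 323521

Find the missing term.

2025

Using the last 7 terms:
Δ: 12194, 21558, 35164, 54092, 79542, 112834
Δ²: 9364, 13606, 18928, 25450, 33292
Δ³: 4242, 5322, 6522, 7842
Δ⁴: 1080, 1200, 1320
Δ⁵: 120, 120
Constant fifth difference = 120.
Extend backward: 1080 − 120 = 960;  4242 − 960 = 3282;  9364 − 3282 = 6082;  12194 − 6082 = 6112;  8137 − 6112 = 2025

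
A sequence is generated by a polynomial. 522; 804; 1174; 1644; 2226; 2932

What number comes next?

Δ: 282, 370, 470, 582, 706
Δ²: 88, 100, 112, 124
Δ³: 12, 12, 12
Constant third difference = 12, so extend:
124 + 12 = 136;  706 + 136 = 842;  2932 + 842 = 3774

3774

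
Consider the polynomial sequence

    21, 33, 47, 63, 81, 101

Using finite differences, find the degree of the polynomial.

2

First differences: 12, 14, 16, 18, 20
Second differences: 2, 2, 2, 2
The second differences are constant, so the polynomial has degree 2.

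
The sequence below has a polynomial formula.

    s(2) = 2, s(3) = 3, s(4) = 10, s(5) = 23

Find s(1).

1, 7, 13
6, 6
The second differences are constant at 6.
Work back: 1 − 6 = -5;  2 + 5 = 7

7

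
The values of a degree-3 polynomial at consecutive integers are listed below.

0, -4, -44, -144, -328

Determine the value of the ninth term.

Δ: -4, -40, -100, -184
Δ²: -36, -60, -84
Δ³: -24, -24
The third differences are constant (-24).
-84 − 24 = -108;  -184 − 108 = -292;  -328 − 292 = -620
-108 − 24 = -132;  -292 − 132 = -424;  -620 − 424 = -1044
-132 − 24 = -156;  -424 − 156 = -580;  -1044 − 580 = -1624
-156 − 24 = -180;  -580 − 180 = -760;  -1624 − 760 = -2384

-2384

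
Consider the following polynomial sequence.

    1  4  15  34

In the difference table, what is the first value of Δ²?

Δ: 3, 11, 19
Δ²: 8, 8

8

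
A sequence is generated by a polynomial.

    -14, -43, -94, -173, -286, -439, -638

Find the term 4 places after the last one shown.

-2014

Δ: -29, -51, -79, -113, -153, -199
Δ²: -22, -28, -34, -40, -46
Δ³: -6, -6, -6, -6
Constant third difference = -6, so extend:
-46 − 6 = -52;  -199 − 52 = -251;  -638 − 251 = -889
-52 − 6 = -58;  -251 − 58 = -309;  -889 − 309 = -1198
-58 − 6 = -64;  -309 − 64 = -373;  -1198 − 373 = -1571
-64 − 6 = -70;  -373 − 70 = -443;  -1571 − 443 = -2014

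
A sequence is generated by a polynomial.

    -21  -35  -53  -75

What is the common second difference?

-4

First differences: -14, -18, -22
Second differences: -4, -4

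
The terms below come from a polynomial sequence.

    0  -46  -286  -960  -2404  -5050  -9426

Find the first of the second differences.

D1: -46, -240, -674, -1444, -2646, -4376
D2: -194, -434, -770, -1202, -1730
D3: -240, -336, -432, -528
D4: -96, -96, -96

-194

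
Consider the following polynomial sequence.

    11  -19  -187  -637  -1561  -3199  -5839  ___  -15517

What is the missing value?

-9817

Using the first 7 terms:
Δ: -30  -168  -450  -924  -1638  -2640
Δ²: -138  -282  -474  -714  -1002
Δ³: -144  -192  -240  -288
Δ⁴: -48  -48  -48
Constant fourth difference = -48.
Extend forward: -288 − 48 = -336;  -1002 − 336 = -1338;  -2640 − 1338 = -3978;  -5839 − 3978 = -9817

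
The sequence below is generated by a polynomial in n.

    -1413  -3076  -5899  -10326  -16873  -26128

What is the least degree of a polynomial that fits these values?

4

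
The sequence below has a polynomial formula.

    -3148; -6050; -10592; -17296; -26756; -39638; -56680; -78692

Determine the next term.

-106556

D1: -2902 , -4542 , -6704 , -9460 , -12882 , -17042 , -22012
D2: -1640 , -2162 , -2756 , -3422 , -4160 , -4970
D3: -522 , -594 , -666 , -738 , -810
D4: -72 , -72 , -72 , -72
The fourth differences are constant (-72).
-810 − 72 = -882;  -4970 − 882 = -5852;  -22012 − 5852 = -27864;  -78692 − 27864 = -106556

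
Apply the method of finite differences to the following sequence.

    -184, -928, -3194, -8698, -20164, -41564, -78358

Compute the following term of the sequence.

Δ: -744  -2266  -5504  -11466  -21400  -36794
Δ²: -1522  -3238  -5962  -9934  -15394
Δ³: -1716  -2724  -3972  -5460
Δ⁴: -1008  -1248  -1488
Δ⁵: -240  -240
The fifth differences are constant (-240).
-1488 − 240 = -1728;  -5460 − 1728 = -7188;  -15394 − 7188 = -22582;  -36794 − 22582 = -59376;  -78358 − 59376 = -137734

-137734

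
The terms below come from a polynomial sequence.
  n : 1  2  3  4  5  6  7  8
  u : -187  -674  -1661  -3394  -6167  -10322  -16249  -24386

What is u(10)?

-49282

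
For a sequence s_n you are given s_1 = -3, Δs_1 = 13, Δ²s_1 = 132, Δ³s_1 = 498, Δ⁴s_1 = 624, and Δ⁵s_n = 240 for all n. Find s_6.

Build the table forward from the leading diagonal:
Δ⁵: 240  240  240  240  240  240
Δ⁴: 624  864  1104  1344  1584  1824
Δ³: 498  1122  1986  3090  4434  6018
Δ²: 132  630  1752  3738  6828  11262
Δ: 13  145  775  2527  6265  13093
s: -3  10  155  930  3457  9722

9722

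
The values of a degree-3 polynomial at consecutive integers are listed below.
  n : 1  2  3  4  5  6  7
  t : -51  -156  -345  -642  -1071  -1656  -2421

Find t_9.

First differences: -105 , -189 , -297 , -429 , -585 , -765
Second differences: -84 , -108 , -132 , -156 , -180
Third differences: -24 , -24 , -24 , -24
Third differences constant at -24.
-180 − 24 = -204;  -765 − 204 = -969;  -2421 − 969 = -3390
-204 − 24 = -228;  -969 − 228 = -1197;  -3390 − 1197 = -4587

-4587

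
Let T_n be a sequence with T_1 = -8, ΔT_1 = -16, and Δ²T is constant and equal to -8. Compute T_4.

-80

Build the table forward from the leading diagonal:
Second differences: -8, -8, -8, -8
First differences: -16, -24, -32, -40
T: -8, -24, -48, -80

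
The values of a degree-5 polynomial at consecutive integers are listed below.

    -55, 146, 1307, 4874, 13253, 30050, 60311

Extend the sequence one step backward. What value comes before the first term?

-22

First differences: 201, 1161, 3567, 8379, 16797, 30261
Second differences: 960, 2406, 4812, 8418, 13464
Third differences: 1446, 2406, 3606, 5046
Fourth differences: 960, 1200, 1440
Fifth differences: 240, 240
The fifth differences are constant at 240.
Work back: 960 − 240 = 720;  1446 − 720 = 726;  960 − 726 = 234;  201 − 234 = -33;  -55 + 33 = -22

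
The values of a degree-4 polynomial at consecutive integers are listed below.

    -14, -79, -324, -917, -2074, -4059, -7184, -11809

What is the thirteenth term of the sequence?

-73394

Δ: -65 , -245 , -593 , -1157 , -1985 , -3125 , -4625
Δ²: -180 , -348 , -564 , -828 , -1140 , -1500
Δ³: -168 , -216 , -264 , -312 , -360
Δ⁴: -48 , -48 , -48 , -48
Fourth differences constant at -48.
-360 − 48 = -408;  -1500 − 408 = -1908;  -4625 − 1908 = -6533;  -11809 − 6533 = -18342
-408 − 48 = -456;  -1908 − 456 = -2364;  -6533 − 2364 = -8897;  -18342 − 8897 = -27239
-456 − 48 = -504;  -2364 − 504 = -2868;  -8897 − 2868 = -11765;  -27239 − 11765 = -39004
-504 − 48 = -552;  -2868 − 552 = -3420;  -11765 − 3420 = -15185;  -39004 − 15185 = -54189
-552 − 48 = -600;  -3420 − 600 = -4020;  -15185 − 4020 = -19205;  -54189 − 19205 = -73394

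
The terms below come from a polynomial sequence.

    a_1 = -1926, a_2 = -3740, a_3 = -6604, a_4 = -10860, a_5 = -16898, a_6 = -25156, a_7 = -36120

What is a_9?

-68350

Δ: -1814 , -2864 , -4256 , -6038 , -8258 , -10964
Δ²: -1050 , -1392 , -1782 , -2220 , -2706
Δ³: -342 , -390 , -438 , -486
Δ⁴: -48 , -48 , -48
The fourth differences are constant (-48).
-486 − 48 = -534;  -2706 − 534 = -3240;  -10964 − 3240 = -14204;  -36120 − 14204 = -50324
-534 − 48 = -582;  -3240 − 582 = -3822;  -14204 − 3822 = -18026;  -50324 − 18026 = -68350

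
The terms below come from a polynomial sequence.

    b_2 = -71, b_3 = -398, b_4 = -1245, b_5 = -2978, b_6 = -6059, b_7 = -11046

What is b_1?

6

-327  -847  -1733  -3081  -4987
-520  -886  -1348  -1906
-366  -462  -558
-96  -96
The fourth differences are constant at -96.
Work back: -366 + 96 = -270;  -520 + 270 = -250;  -327 + 250 = -77;  -71 + 77 = 6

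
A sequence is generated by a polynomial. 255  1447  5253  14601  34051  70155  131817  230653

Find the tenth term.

602031

Δ: 1192, 3806, 9348, 19450, 36104, 61662, 98836
Δ²: 2614, 5542, 10102, 16654, 25558, 37174
Δ³: 2928, 4560, 6552, 8904, 11616
Δ⁴: 1632, 1992, 2352, 2712
Δ⁵: 360, 360, 360
Fifth differences constant at 360.
2712 + 360 = 3072;  11616 + 3072 = 14688;  37174 + 14688 = 51862;  98836 + 51862 = 150698;  230653 + 150698 = 381351
3072 + 360 = 3432;  14688 + 3432 = 18120;  51862 + 18120 = 69982;  150698 + 69982 = 220680;  381351 + 220680 = 602031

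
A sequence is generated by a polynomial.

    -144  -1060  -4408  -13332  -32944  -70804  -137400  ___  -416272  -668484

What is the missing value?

Using the first 7 terms:
-916, -3348, -8924, -19612, -37860, -66596
-2432, -5576, -10688, -18248, -28736
-3144, -5112, -7560, -10488
-1968, -2448, -2928
-480, -480
Constant fifth difference = -480.
Extend forward: -2928 − 480 = -3408;  -10488 − 3408 = -13896;  -28736 − 13896 = -42632;  -66596 − 42632 = -109228;  -137400 − 109228 = -246628

-246628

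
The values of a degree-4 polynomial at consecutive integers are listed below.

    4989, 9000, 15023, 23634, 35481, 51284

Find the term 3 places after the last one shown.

First differences: 4011, 6023, 8611, 11847, 15803
Second differences: 2012, 2588, 3236, 3956
Third differences: 576, 648, 720
Fourth differences: 72, 72
The fourth differences are constant (72).
720 + 72 = 792;  3956 + 792 = 4748;  15803 + 4748 = 20551;  51284 + 20551 = 71835
792 + 72 = 864;  4748 + 864 = 5612;  20551 + 5612 = 26163;  71835 + 26163 = 97998
864 + 72 = 936;  5612 + 936 = 6548;  26163 + 6548 = 32711;  97998 + 32711 = 130709

130709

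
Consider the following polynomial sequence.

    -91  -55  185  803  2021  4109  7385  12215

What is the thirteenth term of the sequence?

75845

First differences: 36, 240, 618, 1218, 2088, 3276, 4830
Second differences: 204, 378, 600, 870, 1188, 1554
Third differences: 174, 222, 270, 318, 366
Fourth differences: 48, 48, 48, 48
The fourth differences are constant (48).
366 + 48 = 414;  1554 + 414 = 1968;  4830 + 1968 = 6798;  12215 + 6798 = 19013
414 + 48 = 462;  1968 + 462 = 2430;  6798 + 2430 = 9228;  19013 + 9228 = 28241
462 + 48 = 510;  2430 + 510 = 2940;  9228 + 2940 = 12168;  28241 + 12168 = 40409
510 + 48 = 558;  2940 + 558 = 3498;  12168 + 3498 = 15666;  40409 + 15666 = 56075
558 + 48 = 606;  3498 + 606 = 4104;  15666 + 4104 = 19770;  56075 + 19770 = 75845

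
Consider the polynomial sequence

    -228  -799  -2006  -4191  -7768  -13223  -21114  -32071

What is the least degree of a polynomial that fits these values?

Δ: -571, -1207, -2185, -3577, -5455, -7891, -10957
Δ²: -636, -978, -1392, -1878, -2436, -3066
Δ³: -342, -414, -486, -558, -630
Δ⁴: -72, -72, -72, -72
The fourth differences are constant, so the polynomial has degree 4.

4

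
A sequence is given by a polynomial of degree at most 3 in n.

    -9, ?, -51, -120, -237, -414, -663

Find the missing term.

-18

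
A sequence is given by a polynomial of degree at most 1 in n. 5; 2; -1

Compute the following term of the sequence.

-4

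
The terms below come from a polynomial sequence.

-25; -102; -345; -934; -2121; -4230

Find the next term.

-7657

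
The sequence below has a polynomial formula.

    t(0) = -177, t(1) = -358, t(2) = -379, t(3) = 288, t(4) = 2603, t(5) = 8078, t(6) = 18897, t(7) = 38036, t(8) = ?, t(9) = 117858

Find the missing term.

69383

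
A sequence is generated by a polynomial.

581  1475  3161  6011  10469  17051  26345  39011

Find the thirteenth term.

894 , 1686 , 2850 , 4458 , 6582 , 9294 , 12666
792 , 1164 , 1608 , 2124 , 2712 , 3372
372 , 444 , 516 , 588 , 660
72 , 72 , 72 , 72
Constant fourth difference = 72, so extend:
660 + 72 = 732;  3372 + 732 = 4104;  12666 + 4104 = 16770;  39011 + 16770 = 55781
732 + 72 = 804;  4104 + 804 = 4908;  16770 + 4908 = 21678;  55781 + 21678 = 77459
804 + 72 = 876;  4908 + 876 = 5784;  21678 + 5784 = 27462;  77459 + 27462 = 104921
876 + 72 = 948;  5784 + 948 = 6732;  27462 + 6732 = 34194;  104921 + 34194 = 139115
948 + 72 = 1020;  6732 + 1020 = 7752;  34194 + 7752 = 41946;  139115 + 41946 = 181061

181061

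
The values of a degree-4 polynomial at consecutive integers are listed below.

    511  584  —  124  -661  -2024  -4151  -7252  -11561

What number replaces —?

493

Using the last 6 terms:
-785, -1363, -2127, -3101, -4309
-578, -764, -974, -1208
-186, -210, -234
-24, -24
Constant fourth difference = -24.
Extend backward: -186 + 24 = -162;  -578 + 162 = -416;  -785 + 416 = -369;  124 + 369 = 493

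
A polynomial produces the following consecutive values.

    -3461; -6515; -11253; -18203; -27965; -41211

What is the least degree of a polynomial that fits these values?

First differences: -3054, -4738, -6950, -9762, -13246
Second differences: -1684, -2212, -2812, -3484
Third differences: -528, -600, -672
Fourth differences: -72, -72
The fourth differences are constant, so the polynomial has degree 4.

4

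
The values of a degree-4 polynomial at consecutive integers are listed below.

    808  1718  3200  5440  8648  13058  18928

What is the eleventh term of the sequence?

63008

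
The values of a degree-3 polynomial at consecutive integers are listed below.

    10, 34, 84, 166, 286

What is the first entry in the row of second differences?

First differences: 24, 50, 82, 120
Second differences: 26, 32, 38
Third differences: 6, 6

26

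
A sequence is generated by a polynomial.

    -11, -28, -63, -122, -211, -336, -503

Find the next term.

-718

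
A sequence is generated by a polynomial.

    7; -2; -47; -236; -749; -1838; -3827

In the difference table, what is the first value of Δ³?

Δ: -9, -45, -189, -513, -1089, -1989
Δ²: -36, -144, -324, -576, -900
Δ³: -108, -180, -252, -324
Δ⁴: -72, -72, -72

-108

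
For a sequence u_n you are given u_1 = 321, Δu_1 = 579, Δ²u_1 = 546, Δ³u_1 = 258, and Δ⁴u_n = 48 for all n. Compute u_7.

17865

Build the table forward from the leading diagonal:
Fourth differences: 48  48  48  48  48  48  48
Third differences: 258  306  354  402  450  498  546
Second differences: 546  804  1110  1464  1866  2316  2814
First differences: 579  1125  1929  3039  4503  6369  8685
u: 321  900  2025  3954  6993  11496  17865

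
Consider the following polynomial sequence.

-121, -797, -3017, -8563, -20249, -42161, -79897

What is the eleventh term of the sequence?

Δ: -676, -2220, -5546, -11686, -21912, -37736
Δ²: -1544, -3326, -6140, -10226, -15824
Δ³: -1782, -2814, -4086, -5598
Δ⁴: -1032, -1272, -1512
Δ⁵: -240, -240
Fifth differences constant at -240.
-1512 − 240 = -1752;  -5598 − 1752 = -7350;  -15824 − 7350 = -23174;  -37736 − 23174 = -60910;  -79897 − 60910 = -140807
-1752 − 240 = -1992;  -7350 − 1992 = -9342;  -23174 − 9342 = -32516;  -60910 − 32516 = -93426;  -140807 − 93426 = -234233
-1992 − 240 = -2232;  -9342 − 2232 = -11574;  -32516 − 11574 = -44090;  -93426 − 44090 = -137516;  -234233 − 137516 = -371749
-2232 − 240 = -2472;  -11574 − 2472 = -14046;  -44090 − 14046 = -58136;  -137516 − 58136 = -195652;  -371749 − 195652 = -567401

-567401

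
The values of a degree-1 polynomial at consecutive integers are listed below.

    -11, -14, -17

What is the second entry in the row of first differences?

Δ: -3, -3

-3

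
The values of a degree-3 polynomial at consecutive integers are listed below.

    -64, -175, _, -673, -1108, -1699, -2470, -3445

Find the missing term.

-370

Using the last 5 terms:
-435  -591  -771  -975
-156  -180  -204
-24  -24
Constant third difference = -24.
Extend backward: -156 + 24 = -132;  -435 + 132 = -303;  -673 + 303 = -370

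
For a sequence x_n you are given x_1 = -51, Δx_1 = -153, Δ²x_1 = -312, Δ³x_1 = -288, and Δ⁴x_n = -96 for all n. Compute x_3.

-669

Build the table forward from the leading diagonal:
Fourth differences: -96, -96, -96
Third differences: -288, -384, -480
Second differences: -312, -600, -984
First differences: -153, -465, -1065
x: -51, -204, -669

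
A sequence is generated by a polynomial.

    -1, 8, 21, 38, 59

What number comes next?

84

9, 13, 17, 21
4, 4, 4
Constant second difference = 4, so extend:
21 + 4 = 25;  59 + 25 = 84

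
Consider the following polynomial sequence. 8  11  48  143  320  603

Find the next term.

1016

3 , 37 , 95 , 177 , 283
34 , 58 , 82 , 106
24 , 24 , 24
The third differences are constant (24).
106 + 24 = 130;  283 + 130 = 413;  603 + 413 = 1016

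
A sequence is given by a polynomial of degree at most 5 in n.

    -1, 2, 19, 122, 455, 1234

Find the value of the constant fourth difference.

Δ: 3, 17, 103, 333, 779
Δ²: 14, 86, 230, 446
Δ³: 72, 144, 216
Δ⁴: 72, 72

72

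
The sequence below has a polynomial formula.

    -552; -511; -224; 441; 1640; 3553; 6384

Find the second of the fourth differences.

Δ: 41, 287, 665, 1199, 1913, 2831
Δ²: 246, 378, 534, 714, 918
Δ³: 132, 156, 180, 204
Δ⁴: 24, 24, 24

24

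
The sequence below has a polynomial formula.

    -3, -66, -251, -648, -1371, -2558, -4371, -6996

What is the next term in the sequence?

-10643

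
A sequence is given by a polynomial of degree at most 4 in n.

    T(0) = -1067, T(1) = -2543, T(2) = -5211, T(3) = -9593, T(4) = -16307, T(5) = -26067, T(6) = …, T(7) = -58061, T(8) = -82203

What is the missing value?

Using the first 6 terms:
Δ: -1476  -2668  -4382  -6714  -9760
Δ²: -1192  -1714  -2332  -3046
Δ³: -522  -618  -714
Δ⁴: -96  -96
Constant fourth difference = -96.
Extend forward: -714 − 96 = -810;  -3046 − 810 = -3856;  -9760 − 3856 = -13616;  -26067 − 13616 = -39683

-39683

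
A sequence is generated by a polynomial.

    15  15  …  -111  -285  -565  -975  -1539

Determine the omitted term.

-19

Using the last 5 terms:
First differences: -174  -280  -410  -564
Second differences: -106  -130  -154
Third differences: -24  -24
Constant third difference = -24.
Extend backward: -106 + 24 = -82;  -174 + 82 = -92;  -111 + 92 = -19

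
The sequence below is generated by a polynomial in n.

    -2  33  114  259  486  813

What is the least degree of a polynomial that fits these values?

35, 81, 145, 227, 327
46, 64, 82, 100
18, 18, 18
The third differences are constant, so the polynomial has degree 3.

3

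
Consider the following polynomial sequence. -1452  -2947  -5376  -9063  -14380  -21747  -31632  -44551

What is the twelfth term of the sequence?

First differences: -1495 , -2429 , -3687 , -5317 , -7367 , -9885 , -12919
Second differences: -934 , -1258 , -1630 , -2050 , -2518 , -3034
Third differences: -324 , -372 , -420 , -468 , -516
Fourth differences: -48 , -48 , -48 , -48
The fourth differences are constant (-48).
-516 − 48 = -564;  -3034 − 564 = -3598;  -12919 − 3598 = -16517;  -44551 − 16517 = -61068
-564 − 48 = -612;  -3598 − 612 = -4210;  -16517 − 4210 = -20727;  -61068 − 20727 = -81795
-612 − 48 = -660;  -4210 − 660 = -4870;  -20727 − 4870 = -25597;  -81795 − 25597 = -107392
-660 − 48 = -708;  -4870 − 708 = -5578;  -25597 − 5578 = -31175;  -107392 − 31175 = -138567

-138567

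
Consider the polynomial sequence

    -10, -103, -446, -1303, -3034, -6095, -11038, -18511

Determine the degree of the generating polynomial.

First differences: -93, -343, -857, -1731, -3061, -4943, -7473
Second differences: -250, -514, -874, -1330, -1882, -2530
Third differences: -264, -360, -456, -552, -648
Fourth differences: -96, -96, -96, -96
The fourth differences are constant, so the polynomial has degree 4.

4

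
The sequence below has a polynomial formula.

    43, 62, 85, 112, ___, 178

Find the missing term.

Using the first 4 terms:
Δ: 19  23  27
Δ²: 4  4
Constant second difference = 4.
Extend forward: 27 + 4 = 31;  112 + 31 = 143

143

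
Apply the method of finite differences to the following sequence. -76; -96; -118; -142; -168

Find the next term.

-196

Δ: -20 , -22 , -24 , -26
Δ²: -2 , -2 , -2
Second differences constant at -2.
-26 − 2 = -28;  -168 − 28 = -196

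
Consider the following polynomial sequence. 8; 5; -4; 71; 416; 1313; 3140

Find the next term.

-3 , -9 , 75 , 345 , 897 , 1827
-6 , 84 , 270 , 552 , 930
90 , 186 , 282 , 378
96 , 96 , 96
Fourth differences constant at 96.
378 + 96 = 474;  930 + 474 = 1404;  1827 + 1404 = 3231;  3140 + 3231 = 6371

6371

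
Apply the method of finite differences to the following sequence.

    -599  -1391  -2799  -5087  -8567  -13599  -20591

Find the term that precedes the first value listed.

-207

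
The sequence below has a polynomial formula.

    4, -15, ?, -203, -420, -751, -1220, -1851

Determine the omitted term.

Using the last 5 terms:
D1: -217, -331, -469, -631
D2: -114, -138, -162
D3: -24, -24
Constant third difference = -24.
Extend backward: -114 + 24 = -90;  -217 + 90 = -127;  -203 + 127 = -76

-76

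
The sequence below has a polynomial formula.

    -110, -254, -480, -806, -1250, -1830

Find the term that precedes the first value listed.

-30

-144  -226  -326  -444  -580
-82  -100  -118  -136
-18  -18  -18
The third differences are constant at -18.
Work back: -82 + 18 = -64;  -144 + 64 = -80;  -110 + 80 = -30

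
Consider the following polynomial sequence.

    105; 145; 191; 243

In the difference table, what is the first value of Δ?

40

First differences: 40, 46, 52
Second differences: 6, 6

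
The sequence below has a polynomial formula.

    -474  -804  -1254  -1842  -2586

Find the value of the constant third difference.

-18

D1: -330, -450, -588, -744
D2: -120, -138, -156
D3: -18, -18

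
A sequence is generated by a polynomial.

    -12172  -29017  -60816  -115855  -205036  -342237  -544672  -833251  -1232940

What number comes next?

-1773121

First differences: -16845 , -31799 , -55039 , -89181 , -137201 , -202435 , -288579 , -399689
Second differences: -14954 , -23240 , -34142 , -48020 , -65234 , -86144 , -111110
Third differences: -8286 , -10902 , -13878 , -17214 , -20910 , -24966
Fourth differences: -2616 , -2976 , -3336 , -3696 , -4056
Fifth differences: -360 , -360 , -360 , -360
The fifth differences are constant (-360).
-4056 − 360 = -4416;  -24966 − 4416 = -29382;  -111110 − 29382 = -140492;  -399689 − 140492 = -540181;  -1232940 − 540181 = -1773121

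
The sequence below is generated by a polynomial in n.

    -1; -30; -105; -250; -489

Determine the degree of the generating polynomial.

3

-29, -75, -145, -239
-46, -70, -94
-24, -24
The third differences are constant, so the polynomial has degree 3.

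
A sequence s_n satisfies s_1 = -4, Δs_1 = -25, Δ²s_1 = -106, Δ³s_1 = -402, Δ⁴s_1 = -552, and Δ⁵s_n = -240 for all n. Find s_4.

Build the table forward from the leading diagonal:
Δ⁵: -240, -240, -240, -240
Δ⁴: -552, -792, -1032, -1272
Δ³: -402, -954, -1746, -2778
Δ²: -106, -508, -1462, -3208
Δ: -25, -131, -639, -2101
s: -4, -29, -160, -799

-799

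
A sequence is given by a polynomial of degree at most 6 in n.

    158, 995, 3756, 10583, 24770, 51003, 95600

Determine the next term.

First differences: 837 , 2761 , 6827 , 14187 , 26233 , 44597
Second differences: 1924 , 4066 , 7360 , 12046 , 18364
Third differences: 2142 , 3294 , 4686 , 6318
Fourth differences: 1152 , 1392 , 1632
Fifth differences: 240 , 240
The fifth differences are constant (240).
1632 + 240 = 1872;  6318 + 1872 = 8190;  18364 + 8190 = 26554;  44597 + 26554 = 71151;  95600 + 71151 = 166751

166751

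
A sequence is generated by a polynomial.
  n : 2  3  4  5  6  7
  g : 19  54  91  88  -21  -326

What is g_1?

4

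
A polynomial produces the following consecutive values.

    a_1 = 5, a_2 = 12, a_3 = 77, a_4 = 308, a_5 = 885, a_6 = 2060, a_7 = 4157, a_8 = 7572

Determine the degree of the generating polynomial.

4

D1: 7, 65, 231, 577, 1175, 2097, 3415
D2: 58, 166, 346, 598, 922, 1318
D3: 108, 180, 252, 324, 396
D4: 72, 72, 72, 72
The fourth differences are constant, so the polynomial has degree 4.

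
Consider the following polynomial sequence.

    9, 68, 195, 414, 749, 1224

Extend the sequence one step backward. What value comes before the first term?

-6

Δ: 59, 127, 219, 335, 475
Δ²: 68, 92, 116, 140
Δ³: 24, 24, 24
The third differences are constant at 24.
Work back: 68 − 24 = 44;  59 − 44 = 15;  9 − 15 = -6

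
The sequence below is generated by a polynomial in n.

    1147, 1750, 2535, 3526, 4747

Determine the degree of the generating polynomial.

Δ: 603, 785, 991, 1221
Δ²: 182, 206, 230
Δ³: 24, 24
The third differences are constant, so the polynomial has degree 3.

3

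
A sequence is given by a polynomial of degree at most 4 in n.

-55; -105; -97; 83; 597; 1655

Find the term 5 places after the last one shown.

-50  8  180  514  1058
58  172  334  544
114  162  210
48  48
Constant fourth difference = 48, so extend:
210 + 48 = 258;  544 + 258 = 802;  1058 + 802 = 1860;  1655 + 1860 = 3515
258 + 48 = 306;  802 + 306 = 1108;  1860 + 1108 = 2968;  3515 + 2968 = 6483
306 + 48 = 354;  1108 + 354 = 1462;  2968 + 1462 = 4430;  6483 + 4430 = 10913
354 + 48 = 402;  1462 + 402 = 1864;  4430 + 1864 = 6294;  10913 + 6294 = 17207
402 + 48 = 450;  1864 + 450 = 2314;  6294 + 2314 = 8608;  17207 + 8608 = 25815

25815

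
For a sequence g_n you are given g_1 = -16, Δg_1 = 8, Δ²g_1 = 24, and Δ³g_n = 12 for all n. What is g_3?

24

Build the table forward from the leading diagonal:
Δ³: 12, 12, 12
Δ²: 24, 36, 48
Δ: 8, 32, 68
g: -16, -8, 24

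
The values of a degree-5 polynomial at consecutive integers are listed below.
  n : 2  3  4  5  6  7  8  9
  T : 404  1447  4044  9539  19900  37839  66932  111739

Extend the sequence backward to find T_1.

75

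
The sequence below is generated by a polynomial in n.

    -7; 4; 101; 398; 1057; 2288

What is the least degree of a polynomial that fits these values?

4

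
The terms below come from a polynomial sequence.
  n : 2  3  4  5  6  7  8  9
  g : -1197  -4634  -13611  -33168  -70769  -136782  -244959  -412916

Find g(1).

-204

First differences: -3437, -8977, -19557, -37601, -66013, -108177, -167957
Second differences: -5540, -10580, -18044, -28412, -42164, -59780
Third differences: -5040, -7464, -10368, -13752, -17616
Fourth differences: -2424, -2904, -3384, -3864
Fifth differences: -480, -480, -480
The fifth differences are constant at -480.
Work back: -2424 + 480 = -1944;  -5040 + 1944 = -3096;  -5540 + 3096 = -2444;  -3437 + 2444 = -993;  -1197 + 993 = -204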